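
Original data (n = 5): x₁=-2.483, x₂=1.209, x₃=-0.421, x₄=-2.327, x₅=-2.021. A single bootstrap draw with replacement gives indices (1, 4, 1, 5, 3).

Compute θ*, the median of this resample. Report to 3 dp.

Resample values: -2.483, -2.327, -2.483, -2.021, -0.421.
Sorted: -2.483, -2.483, -2.327, -2.021, -0.421
Median = middle value = -2.327

θ* = -2.327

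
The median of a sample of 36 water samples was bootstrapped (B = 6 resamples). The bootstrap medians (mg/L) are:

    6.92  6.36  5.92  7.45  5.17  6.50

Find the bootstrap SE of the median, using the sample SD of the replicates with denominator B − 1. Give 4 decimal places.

SE* = 0.7908

Bootstrap SE is the standard deviation of the 6 replicate medians.
Mean of replicates: (6.92 + 6.36 + 5.92 + 7.45 + 5.17 + 6.50) / 6 = 38.32000 / 6 = 6.38667
Sum of squared deviations: (+0.53333)² + (−0.02667)² + (−0.46667)² + (+1.06333)² + (−1.21667)² + (+0.11333)² = 3.12673
Variance = 3.12673 / 5 = 0.62535
SE* = √0.62535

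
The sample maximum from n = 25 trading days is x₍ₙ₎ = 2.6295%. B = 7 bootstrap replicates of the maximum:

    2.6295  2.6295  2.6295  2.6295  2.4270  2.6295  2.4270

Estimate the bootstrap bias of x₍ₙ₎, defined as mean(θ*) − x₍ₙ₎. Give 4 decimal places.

mean(θ*) = (2.6295 + 2.6295 + 2.6295 + 2.6295 + 2.4270 + 2.6295 + 2.4270) / 7 = 2.57164
bias = 2.57164 − 2.6295

bias = −0.0579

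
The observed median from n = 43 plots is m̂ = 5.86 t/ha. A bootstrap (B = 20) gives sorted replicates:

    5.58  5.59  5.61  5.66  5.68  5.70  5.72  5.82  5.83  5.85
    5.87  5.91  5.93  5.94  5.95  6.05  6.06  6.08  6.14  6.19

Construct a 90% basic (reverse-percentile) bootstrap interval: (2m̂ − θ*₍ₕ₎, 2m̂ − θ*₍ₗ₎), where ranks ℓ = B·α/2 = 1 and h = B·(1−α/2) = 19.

(5.58, 6.14)

Percentile endpoints at ranks 1 and 19: θ*₍1₎ = 5.58, θ*₍19₎ = 6.14.
Basic interval reflects these around m̂:
  lower = 2 × 5.86 − 6.14 = 5.58
  upper = 2 × 5.86 − 5.58 = 6.14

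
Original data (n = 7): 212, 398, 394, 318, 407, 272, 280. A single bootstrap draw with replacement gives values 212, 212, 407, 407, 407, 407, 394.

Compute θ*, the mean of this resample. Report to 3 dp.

Mean = (212 + 212 + 407 + 407 + 407 + 407 + 394) / 7 = 2446.0 / 7 = 349.429

θ* = 349.429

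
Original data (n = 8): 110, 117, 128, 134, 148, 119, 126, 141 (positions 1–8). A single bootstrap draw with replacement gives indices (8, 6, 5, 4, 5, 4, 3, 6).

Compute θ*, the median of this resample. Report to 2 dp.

Resample values: 141, 119, 148, 134, 148, 134, 128, 119.
Sorted: 119, 119, 128, 134, 134, 141, 148, 148
Median = average of the two middle values = 134.00

θ* = 134.00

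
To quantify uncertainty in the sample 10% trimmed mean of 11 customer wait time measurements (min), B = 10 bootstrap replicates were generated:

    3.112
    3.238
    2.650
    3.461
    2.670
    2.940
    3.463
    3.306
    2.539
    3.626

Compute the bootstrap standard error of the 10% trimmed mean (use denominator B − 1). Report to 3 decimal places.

SE* = 0.384

Bootstrap SE is the standard deviation of the 10 replicate 10% trimmed means.
Mean of replicates: (3.112 + 3.238 + 2.650 + 3.461 + 2.670 + 2.940 + 3.463 + 3.306 + 2.539 + 3.626) / 10 = 31.0050 / 10 = 3.1005
Sum of squared deviations: (+0.0115)² + (+0.1375)² + (−0.4505)² + (+0.3605)² + (−0.4305)² + (−0.1605)² + (+0.3625)² + (+0.2055)² + (−0.5615)² + (+0.5255)² = 1.3281
Variance = 1.3281 / 9 = 0.1476
SE* = √0.1476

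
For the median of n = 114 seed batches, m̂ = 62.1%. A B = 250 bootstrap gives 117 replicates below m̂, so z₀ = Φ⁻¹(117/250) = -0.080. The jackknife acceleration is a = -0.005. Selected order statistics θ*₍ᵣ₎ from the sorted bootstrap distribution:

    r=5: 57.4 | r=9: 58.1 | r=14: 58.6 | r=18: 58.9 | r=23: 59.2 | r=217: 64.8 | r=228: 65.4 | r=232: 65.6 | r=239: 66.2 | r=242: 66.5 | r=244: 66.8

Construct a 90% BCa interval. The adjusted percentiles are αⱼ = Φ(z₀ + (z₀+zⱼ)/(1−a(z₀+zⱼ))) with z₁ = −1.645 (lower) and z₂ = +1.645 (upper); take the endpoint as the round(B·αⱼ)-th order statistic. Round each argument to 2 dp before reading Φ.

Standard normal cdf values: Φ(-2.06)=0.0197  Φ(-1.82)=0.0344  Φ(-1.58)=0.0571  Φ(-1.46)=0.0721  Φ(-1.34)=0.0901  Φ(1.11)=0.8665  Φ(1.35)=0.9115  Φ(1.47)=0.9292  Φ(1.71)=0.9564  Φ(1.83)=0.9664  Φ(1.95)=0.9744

Lower: z₀ + z₁ = -0.080 + (-1.645) = -1.725; 1 − a(z₀+z₁) = 1 − (-0.005)(-1.725) = 0.9914; argument = -0.080 + (-1.725)/0.9914 = -1.8200 → -1.82.
α₁ = Φ(-1.82) = 0.0344; rank = round(250 × 0.0344) = 9; θ*₍9₎ = 58.1.
Upper: z₀ + z₂ = 1.565; 1 − a(z₀+z₂) = 1.0078; argument = 1.4728 → 1.47; α₂ = 0.9292; rank = 232; θ*₍232₎ = 65.6.

(58.1, 65.6)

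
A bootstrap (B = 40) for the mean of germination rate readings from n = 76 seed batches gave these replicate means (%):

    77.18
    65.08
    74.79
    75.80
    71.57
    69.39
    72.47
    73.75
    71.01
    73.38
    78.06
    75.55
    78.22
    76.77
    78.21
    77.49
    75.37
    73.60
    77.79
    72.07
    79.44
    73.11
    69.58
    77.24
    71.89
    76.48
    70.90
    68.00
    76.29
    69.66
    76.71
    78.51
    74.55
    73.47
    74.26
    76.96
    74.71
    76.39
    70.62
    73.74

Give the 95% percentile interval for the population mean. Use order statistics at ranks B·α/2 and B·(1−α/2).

Sorted replicates: 65.08, 68.00, 69.39, 69.58, 69.66, 70.62, 70.90, 71.01, 71.57, 71.89, 72.07, 72.47, 73.11, 73.38, 73.47, 73.60, 73.74, 73.75, 74.26, 74.55, 74.71, 74.79, 75.37, 75.55, 75.80, 76.29, 76.39, 76.48, 76.71, 76.77, 76.96, 77.18, 77.24, 77.49, 77.79, 78.06, 78.21, 78.22, 78.51, 79.44
α = 0.05; lower rank = 40 × 0.025 = 1; upper rank = 40 × 0.975 = 39.
The 1st smallest replicate is 65.08; the 39th is 78.51.

(65.08, 78.51)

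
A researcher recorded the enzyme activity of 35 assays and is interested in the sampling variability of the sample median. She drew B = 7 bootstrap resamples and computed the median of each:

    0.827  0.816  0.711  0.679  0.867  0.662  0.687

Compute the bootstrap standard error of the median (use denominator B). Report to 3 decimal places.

SE* = 0.078

Bootstrap SE is the standard deviation of the 7 replicate medians.
Mean of replicates: (0.827 + 0.816 + 0.711 + 0.679 + 0.867 + 0.662 + 0.687) / 7 = 5.24900 / 7 = 0.74986
Sum of squared deviations: (+0.07714)² + (+0.06614)² + (−0.03886)² + (−0.07086)² + (+0.11714)² + (−0.08786)² + (−0.06286)² = 0.04225
Variance = 0.04225 / 7 = 0.00604
SE* = √0.00604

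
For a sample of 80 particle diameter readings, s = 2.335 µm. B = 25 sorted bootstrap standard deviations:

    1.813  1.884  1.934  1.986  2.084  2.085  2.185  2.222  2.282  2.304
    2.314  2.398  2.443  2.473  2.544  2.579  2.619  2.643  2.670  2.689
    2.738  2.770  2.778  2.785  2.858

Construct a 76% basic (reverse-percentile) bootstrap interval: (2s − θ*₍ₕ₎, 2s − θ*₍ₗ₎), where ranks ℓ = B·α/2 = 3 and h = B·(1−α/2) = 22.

(1.900, 2.736)

Percentile endpoints at ranks 3 and 22: θ*₍3₎ = 1.934, θ*₍22₎ = 2.770.
Basic interval reflects these around s:
  lower = 2 × 2.335 − 2.770 = 1.900
  upper = 2 × 2.335 − 1.934 = 2.736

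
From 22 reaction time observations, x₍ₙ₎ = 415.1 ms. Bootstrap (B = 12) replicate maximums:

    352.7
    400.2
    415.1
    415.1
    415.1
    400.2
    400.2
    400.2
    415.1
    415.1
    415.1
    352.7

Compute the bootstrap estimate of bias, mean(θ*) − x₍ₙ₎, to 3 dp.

bias = −15.367

mean(θ*) = (352.7 + 400.2 + 415.1 + 415.1 + 415.1 + 400.2 + 400.2 + 400.2 + 415.1 + 415.1 + 415.1 + 352.7) / 12 = 399.7333
bias = 399.7333 − 415.1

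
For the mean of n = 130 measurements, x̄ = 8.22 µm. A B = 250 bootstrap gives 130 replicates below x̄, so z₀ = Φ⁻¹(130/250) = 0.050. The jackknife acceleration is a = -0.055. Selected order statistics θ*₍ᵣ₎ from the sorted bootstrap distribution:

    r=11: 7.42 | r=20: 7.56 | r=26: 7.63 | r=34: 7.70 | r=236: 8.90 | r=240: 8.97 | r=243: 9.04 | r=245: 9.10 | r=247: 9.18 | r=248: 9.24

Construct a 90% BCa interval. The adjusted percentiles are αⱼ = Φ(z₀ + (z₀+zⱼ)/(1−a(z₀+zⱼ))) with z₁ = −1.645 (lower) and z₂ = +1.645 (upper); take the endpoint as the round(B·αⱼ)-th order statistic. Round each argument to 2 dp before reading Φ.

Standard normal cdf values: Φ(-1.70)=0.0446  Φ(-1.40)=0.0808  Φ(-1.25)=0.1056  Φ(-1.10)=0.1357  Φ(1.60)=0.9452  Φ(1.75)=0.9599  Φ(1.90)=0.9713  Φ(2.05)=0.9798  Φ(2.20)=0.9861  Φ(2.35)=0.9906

Lower: z₀ + z₁ = 0.050 + (-1.645) = -1.595; 1 − a(z₀+z₁) = 1 − (-0.055)(-1.595) = 0.9123; argument = 0.050 + (-1.595)/0.9123 = -1.6984 → -1.70.
α₁ = Φ(-1.70) = 0.0446; rank = round(250 × 0.0446) = 11; θ*₍11₎ = 7.42.
Upper: z₀ + z₂ = 1.695; 1 − a(z₀+z₂) = 1.0932; argument = 1.6005 → 1.60; α₂ = 0.9452; rank = 236; θ*₍236₎ = 8.90.

(7.42, 8.90)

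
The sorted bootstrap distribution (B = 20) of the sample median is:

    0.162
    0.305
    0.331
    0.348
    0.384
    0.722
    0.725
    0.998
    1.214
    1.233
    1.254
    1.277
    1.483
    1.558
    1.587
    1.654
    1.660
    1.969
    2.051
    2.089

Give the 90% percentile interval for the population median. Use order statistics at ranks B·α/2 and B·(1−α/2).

(0.162, 2.051)

α = 0.10; lower rank = 20 × 0.050 = 1; upper rank = 20 × 0.950 = 19.
The 1st smallest replicate is 0.162; the 19th is 2.051.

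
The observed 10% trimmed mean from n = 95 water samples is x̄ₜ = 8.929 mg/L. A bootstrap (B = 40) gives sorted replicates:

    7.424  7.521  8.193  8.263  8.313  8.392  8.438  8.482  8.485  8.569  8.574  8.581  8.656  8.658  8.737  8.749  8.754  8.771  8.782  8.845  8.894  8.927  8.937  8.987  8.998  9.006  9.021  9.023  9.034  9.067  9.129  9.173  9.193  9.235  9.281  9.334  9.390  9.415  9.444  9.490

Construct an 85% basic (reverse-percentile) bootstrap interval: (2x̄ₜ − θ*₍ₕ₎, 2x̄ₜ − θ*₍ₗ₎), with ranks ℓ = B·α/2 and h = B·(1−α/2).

(8.468, 9.665)

Percentile endpoints at ranks 3 and 37: θ*₍3₎ = 8.193, θ*₍37₎ = 9.390.
Basic interval reflects these around x̄ₜ:
  lower = 2 × 8.929 − 9.390 = 8.468
  upper = 2 × 8.929 − 8.193 = 9.665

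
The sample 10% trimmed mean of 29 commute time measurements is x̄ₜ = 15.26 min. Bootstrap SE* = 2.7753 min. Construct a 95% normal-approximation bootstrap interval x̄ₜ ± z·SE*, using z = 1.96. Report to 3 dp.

Margin = 1.96 × 2.7753 = 5.4396
Interval: 15.26 ± 5.4396

(9.820, 20.700)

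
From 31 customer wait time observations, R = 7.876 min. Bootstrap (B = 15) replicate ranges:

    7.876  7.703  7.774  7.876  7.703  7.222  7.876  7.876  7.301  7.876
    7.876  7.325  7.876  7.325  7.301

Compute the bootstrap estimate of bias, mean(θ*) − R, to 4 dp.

bias = −0.2236

mean(θ*) = (7.876 + 7.703 + 7.774 + 7.876 + 7.703 + 7.222 + 7.876 + 7.876 + 7.301 + 7.876 + 7.876 + 7.325 + 7.876 + 7.325 + 7.301) / 15 = 7.65240
bias = 7.65240 − 7.876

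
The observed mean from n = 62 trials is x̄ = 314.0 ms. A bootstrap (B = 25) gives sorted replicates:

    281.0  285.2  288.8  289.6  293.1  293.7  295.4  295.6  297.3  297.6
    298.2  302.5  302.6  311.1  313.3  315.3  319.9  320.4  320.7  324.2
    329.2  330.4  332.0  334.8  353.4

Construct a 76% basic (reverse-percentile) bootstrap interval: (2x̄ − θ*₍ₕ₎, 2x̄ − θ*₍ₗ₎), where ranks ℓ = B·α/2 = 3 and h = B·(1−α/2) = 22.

Percentile endpoints at ranks 3 and 22: θ*₍3₎ = 288.8, θ*₍22₎ = 330.4.
Basic interval reflects these around x̄:
  lower = 2 × 314.0 − 330.4 = 297.6
  upper = 2 × 314.0 − 288.8 = 339.2

(297.6, 339.2)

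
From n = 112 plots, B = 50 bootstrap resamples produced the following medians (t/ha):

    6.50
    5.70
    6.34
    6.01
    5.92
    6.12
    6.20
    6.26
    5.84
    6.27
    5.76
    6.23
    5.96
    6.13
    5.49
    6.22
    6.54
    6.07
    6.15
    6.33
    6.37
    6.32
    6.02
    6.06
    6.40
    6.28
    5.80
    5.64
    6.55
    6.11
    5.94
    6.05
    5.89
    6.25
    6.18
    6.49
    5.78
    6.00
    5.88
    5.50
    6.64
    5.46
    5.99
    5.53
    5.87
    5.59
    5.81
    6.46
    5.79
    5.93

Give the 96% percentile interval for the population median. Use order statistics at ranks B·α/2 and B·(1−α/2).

(5.46, 6.55)

Sorted replicates: 5.46, 5.49, 5.50, 5.53, 5.59, 5.64, 5.70, 5.76, 5.78, 5.79, 5.80, 5.81, 5.84, 5.87, 5.88, 5.89, 5.92, 5.93, 5.94, 5.96, 5.99, 6.00, 6.01, 6.02, 6.05, 6.06, 6.07, 6.11, 6.12, 6.13, 6.15, 6.18, 6.20, 6.22, 6.23, 6.25, 6.26, 6.27, 6.28, 6.32, 6.33, 6.34, 6.37, 6.40, 6.46, 6.49, 6.50, 6.54, 6.55, 6.64
α = 0.04; lower rank = 50 × 0.020 = 1; upper rank = 50 × 0.980 = 49.
The 1st smallest replicate is 5.46; the 49th is 6.55.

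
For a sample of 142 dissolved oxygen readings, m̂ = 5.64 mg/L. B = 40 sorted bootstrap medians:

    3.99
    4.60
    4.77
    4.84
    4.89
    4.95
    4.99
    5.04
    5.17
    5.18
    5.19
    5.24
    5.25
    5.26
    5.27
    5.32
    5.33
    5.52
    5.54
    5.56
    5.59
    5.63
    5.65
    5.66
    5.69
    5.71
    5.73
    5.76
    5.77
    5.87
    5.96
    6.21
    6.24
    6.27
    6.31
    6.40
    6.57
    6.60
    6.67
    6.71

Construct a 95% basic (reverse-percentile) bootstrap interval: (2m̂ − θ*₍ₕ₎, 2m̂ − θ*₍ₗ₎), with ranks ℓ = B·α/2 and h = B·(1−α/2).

(4.61, 7.29)

Percentile endpoints at ranks 1 and 39: θ*₍1₎ = 3.99, θ*₍39₎ = 6.67.
Basic interval reflects these around m̂:
  lower = 2 × 5.64 − 6.67 = 4.61
  upper = 2 × 5.64 − 3.99 = 7.29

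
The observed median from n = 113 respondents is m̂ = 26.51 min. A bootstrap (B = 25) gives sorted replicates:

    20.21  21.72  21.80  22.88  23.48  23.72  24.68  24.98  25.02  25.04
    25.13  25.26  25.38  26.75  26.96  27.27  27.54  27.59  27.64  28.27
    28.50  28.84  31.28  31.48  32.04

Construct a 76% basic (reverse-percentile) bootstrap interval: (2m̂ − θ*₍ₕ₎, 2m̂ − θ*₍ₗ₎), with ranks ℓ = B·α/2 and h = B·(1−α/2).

Percentile endpoints at ranks 3 and 22: θ*₍3₎ = 21.80, θ*₍22₎ = 28.84.
Basic interval reflects these around m̂:
  lower = 2 × 26.51 − 28.84 = 24.18
  upper = 2 × 26.51 − 21.80 = 31.22

(24.18, 31.22)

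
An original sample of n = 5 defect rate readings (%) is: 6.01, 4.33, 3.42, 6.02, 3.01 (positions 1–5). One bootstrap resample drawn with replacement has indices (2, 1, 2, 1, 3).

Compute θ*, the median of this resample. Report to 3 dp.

Resample values: 4.33, 6.01, 4.33, 6.01, 3.42.
Sorted: 3.42, 4.33, 4.33, 6.01, 6.01
Median = middle value = 4.330

θ* = 4.330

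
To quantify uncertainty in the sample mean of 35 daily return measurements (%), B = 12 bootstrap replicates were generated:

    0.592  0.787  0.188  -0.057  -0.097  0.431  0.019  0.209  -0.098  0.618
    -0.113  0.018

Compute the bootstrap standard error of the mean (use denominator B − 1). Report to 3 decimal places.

SE* = 0.321

Bootstrap SE is the standard deviation of the 12 replicate means.
Mean of replicates: (0.592 + 0.787 + 0.188 + (-0.057) + (-0.097) + 0.431 + 0.019 + 0.209 + (-0.098) + 0.618 + (-0.113) + 0.018) / 12 = 2.4970 / 12 = 0.2081
Sum of squared deviations: (+0.3839)² + (+0.5789)² + (−0.0201)² + (−0.2651)² + (−0.3051)² + (+0.2229)² + (−0.1891)² + (+0.0009)² + (−0.3061)² + (+0.4099)² + (−0.3211)² + (−0.1901)² = 1.1327
Variance = 1.1327 / 11 = 0.1030
SE* = √0.1030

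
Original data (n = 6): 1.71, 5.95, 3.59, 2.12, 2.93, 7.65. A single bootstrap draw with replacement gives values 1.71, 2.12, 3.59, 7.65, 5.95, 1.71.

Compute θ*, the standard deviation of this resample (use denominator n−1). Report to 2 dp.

Mean = 3.7883; sum of squared deviations = 31.0469
s² = 31.0469 / 5 = 6.2094
s = √6.2094 = 2.49

θ* = 2.49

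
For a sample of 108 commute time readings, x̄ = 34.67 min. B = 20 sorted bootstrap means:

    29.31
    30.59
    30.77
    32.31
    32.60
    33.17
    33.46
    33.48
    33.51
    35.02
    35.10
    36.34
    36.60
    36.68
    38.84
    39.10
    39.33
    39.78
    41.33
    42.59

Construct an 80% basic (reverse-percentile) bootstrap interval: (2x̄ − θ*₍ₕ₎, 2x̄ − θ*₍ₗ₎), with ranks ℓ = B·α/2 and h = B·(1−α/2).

Percentile endpoints at ranks 2 and 18: θ*₍2₎ = 30.59, θ*₍18₎ = 39.78.
Basic interval reflects these around x̄:
  lower = 2 × 34.67 − 39.78 = 29.56
  upper = 2 × 34.67 − 30.59 = 38.75

(29.56, 38.75)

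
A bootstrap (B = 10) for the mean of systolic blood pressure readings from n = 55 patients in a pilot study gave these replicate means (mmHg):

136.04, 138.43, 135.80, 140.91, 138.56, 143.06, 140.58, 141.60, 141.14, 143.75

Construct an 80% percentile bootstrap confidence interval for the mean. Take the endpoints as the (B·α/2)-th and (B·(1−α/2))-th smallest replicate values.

Sorted replicates: 135.80, 136.04, 138.43, 138.56, 140.58, 140.91, 141.14, 141.60, 143.06, 143.75
α = 0.20; lower rank = 10 × 0.100 = 1; upper rank = 10 × 0.900 = 9.
The 1st smallest replicate is 135.80; the 9th is 143.06.

(135.80, 143.06)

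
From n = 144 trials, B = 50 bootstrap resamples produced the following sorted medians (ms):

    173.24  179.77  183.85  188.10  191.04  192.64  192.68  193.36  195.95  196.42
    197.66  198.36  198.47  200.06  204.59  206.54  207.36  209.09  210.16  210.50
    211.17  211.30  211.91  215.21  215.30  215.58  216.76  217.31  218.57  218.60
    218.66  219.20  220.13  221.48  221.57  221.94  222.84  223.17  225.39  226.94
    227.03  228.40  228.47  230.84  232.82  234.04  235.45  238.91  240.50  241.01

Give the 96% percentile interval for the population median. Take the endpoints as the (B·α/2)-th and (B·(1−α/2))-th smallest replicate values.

(173.24, 240.50)

α = 0.04; lower rank = 50 × 0.020 = 1; upper rank = 50 × 0.980 = 49.
The 1st smallest replicate is 173.24; the 49th is 240.50.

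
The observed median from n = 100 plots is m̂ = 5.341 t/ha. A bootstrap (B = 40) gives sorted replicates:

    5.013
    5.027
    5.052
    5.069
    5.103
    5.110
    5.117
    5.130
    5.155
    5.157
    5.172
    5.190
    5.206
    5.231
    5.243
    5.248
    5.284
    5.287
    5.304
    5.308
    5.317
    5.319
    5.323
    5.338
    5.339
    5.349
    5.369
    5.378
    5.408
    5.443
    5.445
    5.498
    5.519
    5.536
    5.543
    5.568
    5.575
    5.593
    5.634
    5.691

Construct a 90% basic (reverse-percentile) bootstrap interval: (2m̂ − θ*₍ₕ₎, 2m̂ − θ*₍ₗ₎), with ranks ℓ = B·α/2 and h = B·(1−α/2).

(5.089, 5.655)

Percentile endpoints at ranks 2 and 38: θ*₍2₎ = 5.027, θ*₍38₎ = 5.593.
Basic interval reflects these around m̂:
  lower = 2 × 5.341 − 5.593 = 5.089
  upper = 2 × 5.341 − 5.027 = 5.655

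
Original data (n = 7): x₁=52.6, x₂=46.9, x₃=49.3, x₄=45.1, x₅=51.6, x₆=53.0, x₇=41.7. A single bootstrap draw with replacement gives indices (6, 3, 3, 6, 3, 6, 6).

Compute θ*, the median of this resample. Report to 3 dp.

Resample values: 53.0, 49.3, 49.3, 53.0, 49.3, 53.0, 53.0.
Sorted: 49.3, 49.3, 49.3, 53.0, 53.0, 53.0, 53.0
Median = middle value = 53.000

θ* = 53.000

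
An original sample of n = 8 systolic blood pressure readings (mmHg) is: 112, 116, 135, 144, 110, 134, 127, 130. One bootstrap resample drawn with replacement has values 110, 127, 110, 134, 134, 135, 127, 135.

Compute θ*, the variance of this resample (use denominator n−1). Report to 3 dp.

Mean = 126.5000; sum of squared deviations = 802.0000
s² = 802.0000 / 7 = 114.5714

θ* = 114.571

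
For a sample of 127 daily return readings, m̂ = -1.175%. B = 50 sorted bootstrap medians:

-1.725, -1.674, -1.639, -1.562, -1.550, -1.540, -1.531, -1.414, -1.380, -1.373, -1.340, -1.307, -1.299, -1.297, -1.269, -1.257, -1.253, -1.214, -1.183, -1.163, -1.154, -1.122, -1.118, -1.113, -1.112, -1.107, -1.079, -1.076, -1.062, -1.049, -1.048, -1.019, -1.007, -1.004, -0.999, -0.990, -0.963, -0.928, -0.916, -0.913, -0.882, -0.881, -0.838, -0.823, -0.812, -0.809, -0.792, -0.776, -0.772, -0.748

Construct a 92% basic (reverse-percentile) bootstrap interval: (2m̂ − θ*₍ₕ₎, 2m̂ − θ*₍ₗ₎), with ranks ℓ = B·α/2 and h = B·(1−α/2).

(-1.574, -0.676)

Percentile endpoints at ranks 2 and 48: θ*₍2₎ = -1.674, θ*₍48₎ = -0.776.
Basic interval reflects these around m̂:
  lower = 2 × -1.175 − -0.776 = -1.574
  upper = 2 × -1.175 − -1.674 = -0.676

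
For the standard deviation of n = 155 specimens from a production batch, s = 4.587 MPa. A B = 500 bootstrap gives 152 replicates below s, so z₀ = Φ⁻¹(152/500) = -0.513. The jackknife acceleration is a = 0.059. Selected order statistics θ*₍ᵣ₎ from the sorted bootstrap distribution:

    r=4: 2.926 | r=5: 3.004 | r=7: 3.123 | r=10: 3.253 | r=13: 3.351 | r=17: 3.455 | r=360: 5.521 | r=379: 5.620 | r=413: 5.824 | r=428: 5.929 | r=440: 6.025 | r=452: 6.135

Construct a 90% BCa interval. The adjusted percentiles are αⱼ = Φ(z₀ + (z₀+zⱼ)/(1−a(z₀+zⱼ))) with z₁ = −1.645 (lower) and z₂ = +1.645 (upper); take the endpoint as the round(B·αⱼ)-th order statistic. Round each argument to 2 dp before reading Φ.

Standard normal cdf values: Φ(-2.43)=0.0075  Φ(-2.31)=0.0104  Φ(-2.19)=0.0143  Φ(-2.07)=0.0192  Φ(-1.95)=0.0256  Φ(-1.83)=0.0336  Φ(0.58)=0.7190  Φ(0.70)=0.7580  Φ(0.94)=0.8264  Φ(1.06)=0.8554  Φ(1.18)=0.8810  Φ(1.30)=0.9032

Lower: z₀ + z₁ = -0.513 + (-1.645) = -2.158; 1 − a(z₀+z₁) = 1 − (0.059)(-2.158) = 1.1273; argument = -0.513 + (-2.158)/1.1273 = -2.4273 → -2.43.
α₁ = Φ(-2.43) = 0.0075; rank = round(500 × 0.0075) = 4; θ*₍4₎ = 2.926.
Upper: z₀ + z₂ = 1.132; 1 − a(z₀+z₂) = 0.9332; argument = 0.7000 → 0.70; α₂ = 0.7580; rank = 379; θ*₍379₎ = 5.620.

(2.926, 5.620)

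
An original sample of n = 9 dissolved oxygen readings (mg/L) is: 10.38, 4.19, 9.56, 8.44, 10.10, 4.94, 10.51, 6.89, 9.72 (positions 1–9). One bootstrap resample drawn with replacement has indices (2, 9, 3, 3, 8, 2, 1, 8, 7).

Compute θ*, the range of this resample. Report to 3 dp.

θ* = 6.320

Resample values: 4.19, 9.72, 9.56, 9.56, 6.89, 4.19, 10.38, 6.89, 10.51.
Range = 10.51 − 4.19 = 6.320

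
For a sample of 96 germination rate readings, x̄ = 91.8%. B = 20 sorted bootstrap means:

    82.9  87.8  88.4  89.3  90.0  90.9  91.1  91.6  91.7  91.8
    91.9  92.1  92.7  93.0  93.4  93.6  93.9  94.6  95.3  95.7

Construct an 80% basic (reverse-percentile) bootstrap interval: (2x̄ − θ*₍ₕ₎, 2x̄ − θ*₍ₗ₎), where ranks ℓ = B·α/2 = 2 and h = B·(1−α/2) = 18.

(89.0, 95.8)

Percentile endpoints at ranks 2 and 18: θ*₍2₎ = 87.8, θ*₍18₎ = 94.6.
Basic interval reflects these around x̄:
  lower = 2 × 91.8 − 94.6 = 89.0
  upper = 2 × 91.8 − 87.8 = 95.8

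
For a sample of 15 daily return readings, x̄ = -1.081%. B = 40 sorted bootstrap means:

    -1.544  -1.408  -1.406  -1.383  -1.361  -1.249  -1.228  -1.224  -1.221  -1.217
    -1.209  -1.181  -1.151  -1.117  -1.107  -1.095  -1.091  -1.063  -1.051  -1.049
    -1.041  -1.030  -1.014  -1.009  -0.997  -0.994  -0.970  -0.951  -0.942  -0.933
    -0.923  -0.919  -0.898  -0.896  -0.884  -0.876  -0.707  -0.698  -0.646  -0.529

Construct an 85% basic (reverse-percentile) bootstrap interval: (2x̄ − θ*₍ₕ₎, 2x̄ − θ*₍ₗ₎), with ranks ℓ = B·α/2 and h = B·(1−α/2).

Percentile endpoints at ranks 3 and 37: θ*₍3₎ = -1.406, θ*₍37₎ = -0.707.
Basic interval reflects these around x̄:
  lower = 2 × -1.081 − -0.707 = -1.455
  upper = 2 × -1.081 − -1.406 = -0.756

(-1.455, -0.756)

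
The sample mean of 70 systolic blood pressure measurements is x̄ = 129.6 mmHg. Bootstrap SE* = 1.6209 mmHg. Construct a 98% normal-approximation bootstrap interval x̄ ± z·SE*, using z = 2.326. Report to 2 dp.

Margin = 2.326 × 1.6209 = 3.770
Interval: 129.6 ± 3.770

(125.83, 133.37)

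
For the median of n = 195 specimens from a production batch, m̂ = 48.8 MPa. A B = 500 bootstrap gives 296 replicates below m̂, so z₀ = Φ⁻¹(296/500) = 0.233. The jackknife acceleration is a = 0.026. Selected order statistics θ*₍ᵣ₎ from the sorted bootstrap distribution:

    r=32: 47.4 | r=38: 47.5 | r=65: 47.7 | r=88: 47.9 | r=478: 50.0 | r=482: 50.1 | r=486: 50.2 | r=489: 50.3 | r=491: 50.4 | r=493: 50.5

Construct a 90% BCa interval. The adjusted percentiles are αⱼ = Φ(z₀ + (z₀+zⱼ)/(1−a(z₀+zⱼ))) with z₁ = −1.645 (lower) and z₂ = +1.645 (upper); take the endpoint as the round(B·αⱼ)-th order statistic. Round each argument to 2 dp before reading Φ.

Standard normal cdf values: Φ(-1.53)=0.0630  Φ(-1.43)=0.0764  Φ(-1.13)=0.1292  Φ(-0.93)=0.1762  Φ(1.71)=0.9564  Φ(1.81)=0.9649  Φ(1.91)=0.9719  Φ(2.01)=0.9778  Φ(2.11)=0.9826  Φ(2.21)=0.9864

(47.7, 50.5)

Lower: z₀ + z₁ = 0.233 + (-1.645) = -1.412; 1 − a(z₀+z₁) = 1 − (0.026)(-1.412) = 1.0367; argument = 0.233 + (-1.412)/1.0367 = -1.1290 → -1.13.
α₁ = Φ(-1.13) = 0.1292; rank = round(500 × 0.1292) = 65; θ*₍65₎ = 47.7.
Upper: z₀ + z₂ = 1.878; 1 − a(z₀+z₂) = 0.9512; argument = 2.2074 → 2.21; α₂ = 0.9864; rank = 493; θ*₍493₎ = 50.5.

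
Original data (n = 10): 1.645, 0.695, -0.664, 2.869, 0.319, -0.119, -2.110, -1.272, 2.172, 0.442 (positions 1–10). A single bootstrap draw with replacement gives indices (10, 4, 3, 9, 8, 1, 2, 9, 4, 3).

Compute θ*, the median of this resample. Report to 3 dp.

θ* = 1.170

Resample values: 0.442, 2.869, -0.664, 2.172, -1.272, 1.645, 0.695, 2.172, 2.869, -0.664.
Sorted: -1.272, -0.664, -0.664, 0.442, 0.695, 1.645, 2.172, 2.172, 2.869, 2.869
Median = average of the two middle values = 1.170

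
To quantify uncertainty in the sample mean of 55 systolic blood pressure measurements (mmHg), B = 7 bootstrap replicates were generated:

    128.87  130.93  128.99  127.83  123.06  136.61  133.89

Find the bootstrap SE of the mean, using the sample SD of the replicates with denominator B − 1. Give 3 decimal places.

Bootstrap SE is the standard deviation of the 7 replicate means.
Mean of replicates: (128.87 + 130.93 + 128.99 + 127.83 + 123.06 + 136.61 + 133.89) / 7 = 910.1800 / 7 = 130.0257
Sum of squared deviations: (−1.1557)² + (+0.9043)² + (−1.0357)² + (−2.1957)² + (−6.9657)² + (+6.5843)² + (+3.8643)² = 114.8540
Variance = 114.8540 / 6 = 19.1423
SE* = √19.1423

SE* = 4.375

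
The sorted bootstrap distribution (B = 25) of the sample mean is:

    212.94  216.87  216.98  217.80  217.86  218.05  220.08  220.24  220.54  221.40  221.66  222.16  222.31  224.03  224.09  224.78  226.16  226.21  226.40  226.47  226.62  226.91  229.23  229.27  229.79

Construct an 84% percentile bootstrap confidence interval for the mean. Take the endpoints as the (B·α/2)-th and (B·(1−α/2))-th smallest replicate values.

(216.87, 229.23)

α = 0.16; lower rank = 25 × 0.080 = 2; upper rank = 25 × 0.920 = 23.
The 2nd smallest replicate is 216.87; the 23rd is 229.23.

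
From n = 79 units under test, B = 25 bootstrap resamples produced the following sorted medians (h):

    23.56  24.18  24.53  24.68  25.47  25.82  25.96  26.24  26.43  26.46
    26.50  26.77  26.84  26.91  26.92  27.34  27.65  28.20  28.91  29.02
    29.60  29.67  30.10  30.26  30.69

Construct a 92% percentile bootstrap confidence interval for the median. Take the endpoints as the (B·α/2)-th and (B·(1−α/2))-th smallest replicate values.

α = 0.08; lower rank = 25 × 0.040 = 1; upper rank = 25 × 0.960 = 24.
The 1st smallest replicate is 23.56; the 24th is 30.26.

(23.56, 30.26)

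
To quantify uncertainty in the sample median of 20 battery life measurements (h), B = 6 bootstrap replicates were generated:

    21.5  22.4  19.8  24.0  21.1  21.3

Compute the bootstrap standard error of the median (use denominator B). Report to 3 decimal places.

SE* = 1.288

Bootstrap SE is the standard deviation of the 6 replicate medians.
Mean of replicates: (21.5 + 22.4 + 19.8 + 24.0 + 21.1 + 21.3) / 6 = 130.1000 / 6 = 21.6833
Sum of squared deviations: (−0.1833)² + (+0.7167)² + (−1.8833)² + (+2.3167)² + (−0.5833)² + (−0.3833)² = 9.9483
Variance = 9.9483 / 6 = 1.6581
SE* = √1.6581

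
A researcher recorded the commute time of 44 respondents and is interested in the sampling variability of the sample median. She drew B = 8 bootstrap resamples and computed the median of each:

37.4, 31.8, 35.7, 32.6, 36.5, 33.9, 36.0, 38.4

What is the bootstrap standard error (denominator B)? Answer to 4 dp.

Bootstrap SE is the standard deviation of the 8 replicate medians.
Mean of replicates: (37.4 + 31.8 + 35.7 + 32.6 + 36.5 + 33.9 + 36.0 + 38.4) / 8 = 282.30000 / 8 = 35.28750
Sum of squared deviations: (+2.11250)² + (−3.48750)² + (+0.41250)² + (−2.68750)² + (+1.21250)² + (−1.38750)² + (+0.71250)² + (+3.11250)² = 37.60875
Variance = 37.60875 / 8 = 4.70109
SE* = √4.70109

SE* = 2.1682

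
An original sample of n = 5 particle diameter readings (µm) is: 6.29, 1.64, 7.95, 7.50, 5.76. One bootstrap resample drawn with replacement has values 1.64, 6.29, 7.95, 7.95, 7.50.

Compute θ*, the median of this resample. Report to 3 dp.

Sorted: 1.64, 6.29, 7.50, 7.95, 7.95
Median = middle value = 7.500

θ* = 7.500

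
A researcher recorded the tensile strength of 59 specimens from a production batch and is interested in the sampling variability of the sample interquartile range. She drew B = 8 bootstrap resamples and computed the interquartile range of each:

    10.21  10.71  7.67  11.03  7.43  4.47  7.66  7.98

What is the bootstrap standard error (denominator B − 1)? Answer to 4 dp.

SE* = 2.1769

Bootstrap SE is the standard deviation of the 8 replicate interquartile ranges.
Mean of replicates: (10.21 + 10.71 + 7.67 + 11.03 + 7.43 + 4.47 + 7.66 + 7.98) / 8 = 67.16000 / 8 = 8.39500
Sum of squared deviations: (+1.81500)² + (+2.31500)² + (−0.72500)² + (+2.63500)² + (−0.96500)² + (−3.92500)² + (−0.73500)² + (−0.41500)² = 33.17160
Variance = 33.17160 / 7 = 4.73880
SE* = √4.73880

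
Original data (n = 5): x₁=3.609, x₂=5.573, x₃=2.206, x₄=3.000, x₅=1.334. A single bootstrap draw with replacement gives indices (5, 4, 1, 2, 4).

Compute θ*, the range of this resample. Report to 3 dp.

θ* = 4.239

Resample values: 1.334, 3.000, 3.609, 5.573, 3.000.
Range = 5.573 − 1.334 = 4.239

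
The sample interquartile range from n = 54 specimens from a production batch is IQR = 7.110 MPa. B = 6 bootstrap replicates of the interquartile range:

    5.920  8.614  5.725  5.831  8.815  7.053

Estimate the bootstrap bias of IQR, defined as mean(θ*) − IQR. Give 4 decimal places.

mean(θ*) = (5.920 + 8.614 + 5.725 + 5.831 + 8.815 + 7.053) / 6 = 6.99300
bias = 6.99300 − 7.110

bias = −0.1170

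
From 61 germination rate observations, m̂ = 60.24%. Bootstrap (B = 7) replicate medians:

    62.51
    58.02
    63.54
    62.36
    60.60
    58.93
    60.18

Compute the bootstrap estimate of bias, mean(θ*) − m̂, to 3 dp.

bias = +0.637

mean(θ*) = (62.51 + 58.02 + 63.54 + 62.36 + 60.60 + 58.93 + 60.18) / 7 = 60.8771
bias = 60.8771 − 60.24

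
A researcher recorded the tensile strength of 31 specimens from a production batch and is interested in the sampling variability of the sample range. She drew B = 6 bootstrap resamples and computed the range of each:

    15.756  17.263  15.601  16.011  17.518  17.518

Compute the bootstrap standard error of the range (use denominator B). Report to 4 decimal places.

SE* = 0.8348

Bootstrap SE is the standard deviation of the 6 replicate ranges.
Mean of replicates: (15.756 + 17.263 + 15.601 + 16.011 + 17.518 + 17.518) / 6 = 99.66700 / 6 = 16.61117
Sum of squared deviations: (−0.85517)² + (+0.65183)² + (−1.01017)² + (−0.60017)² + (+0.90683)² + (+0.90683)² = 4.18153
Variance = 4.18153 / 6 = 0.69692
SE* = √0.69692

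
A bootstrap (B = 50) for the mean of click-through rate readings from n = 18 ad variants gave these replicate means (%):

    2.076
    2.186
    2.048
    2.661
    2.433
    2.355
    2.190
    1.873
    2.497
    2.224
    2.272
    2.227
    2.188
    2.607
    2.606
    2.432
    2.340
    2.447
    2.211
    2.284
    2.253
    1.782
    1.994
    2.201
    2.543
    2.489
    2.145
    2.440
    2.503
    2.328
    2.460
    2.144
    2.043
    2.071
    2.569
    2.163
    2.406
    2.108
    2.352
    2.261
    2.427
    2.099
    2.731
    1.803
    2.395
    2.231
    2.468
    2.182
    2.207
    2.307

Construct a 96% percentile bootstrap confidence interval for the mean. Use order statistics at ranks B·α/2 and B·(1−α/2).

Sorted replicates: 1.782, 1.803, 1.873, 1.994, 2.043, 2.048, 2.071, 2.076, 2.099, 2.108, 2.144, 2.145, 2.163, 2.182, 2.186, 2.188, 2.190, 2.201, 2.207, 2.211, 2.224, 2.227, 2.231, 2.253, 2.261, 2.272, 2.284, 2.307, 2.328, 2.340, 2.352, 2.355, 2.395, 2.406, 2.427, 2.432, 2.433, 2.440, 2.447, 2.460, 2.468, 2.489, 2.497, 2.503, 2.543, 2.569, 2.606, 2.607, 2.661, 2.731
α = 0.04; lower rank = 50 × 0.020 = 1; upper rank = 50 × 0.980 = 49.
The 1st smallest replicate is 1.782; the 49th is 2.661.

(1.782, 2.661)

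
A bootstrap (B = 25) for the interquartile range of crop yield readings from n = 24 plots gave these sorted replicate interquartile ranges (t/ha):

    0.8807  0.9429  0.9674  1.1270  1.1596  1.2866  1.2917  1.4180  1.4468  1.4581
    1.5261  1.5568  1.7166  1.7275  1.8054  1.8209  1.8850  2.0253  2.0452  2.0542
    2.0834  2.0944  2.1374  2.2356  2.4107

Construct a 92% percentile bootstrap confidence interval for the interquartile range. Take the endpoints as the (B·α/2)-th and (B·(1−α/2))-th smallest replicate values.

(0.8807, 2.2356)

α = 0.08; lower rank = 25 × 0.040 = 1; upper rank = 25 × 0.960 = 24.
The 1st smallest replicate is 0.8807; the 24th is 2.2356.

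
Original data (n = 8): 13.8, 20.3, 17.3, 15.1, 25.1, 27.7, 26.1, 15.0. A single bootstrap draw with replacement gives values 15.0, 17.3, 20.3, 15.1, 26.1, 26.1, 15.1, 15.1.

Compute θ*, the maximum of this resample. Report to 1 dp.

Maximum = 26.1

θ* = 26.1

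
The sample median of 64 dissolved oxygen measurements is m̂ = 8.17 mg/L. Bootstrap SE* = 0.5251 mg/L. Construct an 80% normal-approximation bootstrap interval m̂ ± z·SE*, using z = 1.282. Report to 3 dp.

Margin = 1.282 × 0.5251 = 0.6732
Interval: 8.17 ± 0.6732

(7.497, 8.843)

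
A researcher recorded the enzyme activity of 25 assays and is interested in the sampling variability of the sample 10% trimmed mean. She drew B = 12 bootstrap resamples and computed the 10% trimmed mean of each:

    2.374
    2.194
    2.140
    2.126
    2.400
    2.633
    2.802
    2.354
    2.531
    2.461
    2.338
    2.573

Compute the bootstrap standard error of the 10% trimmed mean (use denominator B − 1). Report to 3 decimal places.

SE* = 0.204

Bootstrap SE is the standard deviation of the 12 replicate 10% trimmed means.
Mean of replicates: (2.374 + 2.194 + 2.140 + 2.126 + 2.400 + 2.633 + 2.802 + 2.354 + 2.531 + 2.461 + 2.338 + 2.573) / 12 = 28.9260 / 12 = 2.4105
Sum of squared deviations: (−0.0365)² + (−0.2165)² + (−0.2705)² + (−0.2845)² + (−0.0105)² + (+0.2225)² + (+0.3915)² + (−0.0565)² + (+0.1205)² + (+0.0505)² + (−0.0725)² + (+0.1625)² = 0.4571
Variance = 0.4571 / 11 = 0.0416
SE* = √0.0416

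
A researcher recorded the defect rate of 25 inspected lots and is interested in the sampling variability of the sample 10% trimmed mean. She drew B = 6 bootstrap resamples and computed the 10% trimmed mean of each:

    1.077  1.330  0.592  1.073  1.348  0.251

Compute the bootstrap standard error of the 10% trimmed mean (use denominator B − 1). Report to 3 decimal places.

SE* = 0.436

Bootstrap SE is the standard deviation of the 6 replicate 10% trimmed means.
Mean of replicates: (1.077 + 1.330 + 0.592 + 1.073 + 1.348 + 0.251) / 6 = 5.6710 / 6 = 0.9452
Sum of squared deviations: (+0.1318)² + (+0.3848)² + (−0.3532)² + (+0.1278)² + (+0.4028)² + (−0.6942)² = 0.9507
Variance = 0.9507 / 5 = 0.1901
SE* = √0.1901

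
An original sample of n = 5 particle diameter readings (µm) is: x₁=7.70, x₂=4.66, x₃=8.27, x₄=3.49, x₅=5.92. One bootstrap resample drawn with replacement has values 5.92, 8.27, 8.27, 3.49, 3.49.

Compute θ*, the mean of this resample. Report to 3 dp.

Mean = (5.92 + 8.27 + 8.27 + 3.49 + 3.49) / 5 = 29.440 / 5 = 5.888

θ* = 5.888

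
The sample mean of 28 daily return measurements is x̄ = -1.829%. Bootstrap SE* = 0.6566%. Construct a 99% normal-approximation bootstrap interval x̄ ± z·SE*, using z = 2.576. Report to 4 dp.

(-3.5204, -0.1376)

Margin = 2.576 × 0.6566 = 1.69140
Interval: -1.829 ± 1.69140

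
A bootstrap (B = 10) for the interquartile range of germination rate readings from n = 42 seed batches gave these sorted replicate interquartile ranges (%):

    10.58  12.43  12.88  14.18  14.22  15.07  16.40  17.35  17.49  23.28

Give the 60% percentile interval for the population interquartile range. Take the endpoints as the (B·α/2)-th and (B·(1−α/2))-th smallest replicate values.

α = 0.40; lower rank = 10 × 0.200 = 2; upper rank = 10 × 0.800 = 8.
The 2nd smallest replicate is 12.43; the 8th is 17.35.

(12.43, 17.35)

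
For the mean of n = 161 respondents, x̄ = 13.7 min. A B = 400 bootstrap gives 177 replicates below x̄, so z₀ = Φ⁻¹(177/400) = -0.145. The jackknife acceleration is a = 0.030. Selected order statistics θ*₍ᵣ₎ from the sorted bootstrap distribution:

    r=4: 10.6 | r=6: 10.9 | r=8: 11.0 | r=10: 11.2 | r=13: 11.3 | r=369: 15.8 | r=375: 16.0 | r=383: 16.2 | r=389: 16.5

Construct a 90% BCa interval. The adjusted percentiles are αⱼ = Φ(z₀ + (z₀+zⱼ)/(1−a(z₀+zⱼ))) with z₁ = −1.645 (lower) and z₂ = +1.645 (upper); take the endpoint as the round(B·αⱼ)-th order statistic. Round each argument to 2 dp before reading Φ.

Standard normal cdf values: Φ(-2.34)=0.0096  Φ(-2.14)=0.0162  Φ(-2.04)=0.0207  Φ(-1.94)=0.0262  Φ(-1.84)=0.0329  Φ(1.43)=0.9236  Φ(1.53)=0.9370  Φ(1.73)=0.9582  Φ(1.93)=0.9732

(11.3, 15.8)

Lower: z₀ + z₁ = -0.145 + (-1.645) = -1.790; 1 − a(z₀+z₁) = 1 − (0.030)(-1.790) = 1.0537; argument = -0.145 + (-1.790)/1.0537 = -1.8438 → -1.84.
α₁ = Φ(-1.84) = 0.0329; rank = round(400 × 0.0329) = 13; θ*₍13₎ = 11.3.
Upper: z₀ + z₂ = 1.500; 1 − a(z₀+z₂) = 0.9550; argument = 1.4257 → 1.43; α₂ = 0.9236; rank = 369; θ*₍369₎ = 15.8.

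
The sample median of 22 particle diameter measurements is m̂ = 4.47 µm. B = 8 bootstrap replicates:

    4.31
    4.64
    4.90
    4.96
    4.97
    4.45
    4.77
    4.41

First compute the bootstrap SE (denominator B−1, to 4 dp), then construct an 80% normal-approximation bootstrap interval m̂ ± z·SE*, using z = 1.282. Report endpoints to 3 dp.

Mean of replicates = 4.6762; sum of squared deviations = 0.4832; SE* = √(0.4832/7) = 0.2627
Margin = 1.282 × 0.2627 = 0.3368
Interval: 4.47 ± 0.3368

(4.133, 4.807)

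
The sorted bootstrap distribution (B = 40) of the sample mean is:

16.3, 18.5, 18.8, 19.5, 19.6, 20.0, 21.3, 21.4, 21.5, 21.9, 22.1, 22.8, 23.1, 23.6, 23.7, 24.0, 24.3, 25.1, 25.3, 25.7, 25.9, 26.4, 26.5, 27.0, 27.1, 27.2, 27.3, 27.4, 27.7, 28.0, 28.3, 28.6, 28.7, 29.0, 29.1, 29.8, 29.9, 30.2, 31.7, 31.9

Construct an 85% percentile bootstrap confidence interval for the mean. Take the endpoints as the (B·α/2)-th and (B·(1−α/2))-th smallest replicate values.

α = 0.15; lower rank = 40 × 0.075 = 3; upper rank = 40 × 0.925 = 37.
The 3rd smallest replicate is 18.8; the 37th is 29.9.

(18.8, 29.9)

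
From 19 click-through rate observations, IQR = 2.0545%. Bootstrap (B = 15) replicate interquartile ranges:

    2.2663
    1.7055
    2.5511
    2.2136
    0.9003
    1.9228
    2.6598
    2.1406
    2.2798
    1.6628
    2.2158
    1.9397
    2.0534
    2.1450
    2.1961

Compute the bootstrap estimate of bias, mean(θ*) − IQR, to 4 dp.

mean(θ*) = (2.2663 + 1.7055 + 2.5511 + 2.2136 + 0.9003 + 1.9228 + 2.6598 + 2.1406 + 2.2798 + 1.6628 + 2.2158 + 1.9397 + 2.0534 + 2.1450 + 2.1961) / 15 = 2.05684
bias = 2.05684 − 2.0545

bias = +0.0023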